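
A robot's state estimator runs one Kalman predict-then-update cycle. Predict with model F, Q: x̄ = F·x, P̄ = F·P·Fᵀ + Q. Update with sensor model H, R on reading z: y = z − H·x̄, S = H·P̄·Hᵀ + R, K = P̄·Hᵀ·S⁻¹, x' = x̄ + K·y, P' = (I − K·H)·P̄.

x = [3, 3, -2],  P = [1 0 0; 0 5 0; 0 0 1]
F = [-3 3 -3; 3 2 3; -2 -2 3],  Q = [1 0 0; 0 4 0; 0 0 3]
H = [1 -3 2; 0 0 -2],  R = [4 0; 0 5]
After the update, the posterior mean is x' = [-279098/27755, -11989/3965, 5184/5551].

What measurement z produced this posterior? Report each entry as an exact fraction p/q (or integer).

x̄ = F·x = [6, 9, -18]
P̄ = F·P·Fᵀ + Q = [64 12 -33; 12 42 -17; -33 -17 36]
S = H·P̄·Hᵀ + R = [590 -180; -180 149]
K = P̄·Hᵀ·S⁻¹ = [3109/27755 3210/5551; -1138/3965 -94/793; 45/5551 -2628/5551]
x' − x̄ = [-445628/27755, -47674/3965, 105102/5551] = K·y
y = (KᵀK)⁻¹·Kᵀ·(x' − x̄) = [58, -39]
z = y + H·x̄ = [58, -39] + [-57, 36] = [1, -3]

z = [1, -3]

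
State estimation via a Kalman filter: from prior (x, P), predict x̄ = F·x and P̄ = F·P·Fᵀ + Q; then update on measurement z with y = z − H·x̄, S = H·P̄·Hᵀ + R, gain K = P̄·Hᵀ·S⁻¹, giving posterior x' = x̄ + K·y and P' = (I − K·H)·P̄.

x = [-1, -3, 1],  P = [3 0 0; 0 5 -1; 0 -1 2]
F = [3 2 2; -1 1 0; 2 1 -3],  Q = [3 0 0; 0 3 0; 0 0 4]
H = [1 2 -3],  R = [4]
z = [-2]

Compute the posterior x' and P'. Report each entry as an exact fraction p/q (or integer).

x̄ = F·x = [-7, -2, -8]
P̄ = F·P·Fᵀ + Q = [50 -1 20; -1 11 2; 20 2 45]
y = z − H·x̄ = [-15]
S = H·P̄·Hᵀ + R = [355]
K = P̄·Hᵀ·S⁻¹ = [-12/355; 3/71; -111/355]
x' = x̄ + K·y = [-461/71, -187/71, -235/71]
P' = (I − K·H)·P̄ = [17606/355 -35/71 5768/355; -35/71 736/71 475/71; 5768/355 475/71 3654/355]

x' = [-461/71, -187/71, -235/71]
P' = [17606/355 -35/71 5768/355; -35/71 736/71 475/71; 5768/355 475/71 3654/355]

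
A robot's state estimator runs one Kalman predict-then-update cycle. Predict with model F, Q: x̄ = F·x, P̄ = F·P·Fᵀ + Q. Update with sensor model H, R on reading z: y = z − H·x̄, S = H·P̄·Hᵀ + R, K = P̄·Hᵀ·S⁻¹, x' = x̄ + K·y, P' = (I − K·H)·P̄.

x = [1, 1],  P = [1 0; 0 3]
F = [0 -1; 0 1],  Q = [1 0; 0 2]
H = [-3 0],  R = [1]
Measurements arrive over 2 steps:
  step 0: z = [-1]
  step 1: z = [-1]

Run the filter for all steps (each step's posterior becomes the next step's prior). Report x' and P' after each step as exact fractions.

step 0: x' = [11/37, 1/37], P' = [4/37 -3/37; -3/37 104/37]
step 1: x' = [211/653, -151/653], P' = [141/1306 -52/653; -52/653 1826/653]

step 0: x̄ = F·x = [-1, 1]
step 0: P̄ = F·P·Fᵀ + Q = [4 -3; -3 5]
step 0: y = z − H·x̄ = [-4]
step 0: S = H·P̄·Hᵀ + R = [37]
step 0: K = P̄·Hᵀ·S⁻¹ = [-12/37; 9/37]
step 0: x' = x̄ + K·y = [11/37, 1/37]
step 0: P' = (I − K·H)·P̄ = [4/37 -3/37; -3/37 104/37]
step 1: x̄ = F·x = [-1/37, 1/37]
step 1: P̄ = F·P·Fᵀ + Q = [141/37 -104/37; -104/37 178/37]
step 1: y = z − H·x̄ = [-40/37]
step 1: S = H·P̄·Hᵀ + R = [1306/37]
step 1: K = P̄·Hᵀ·S⁻¹ = [-423/1306; 156/653]
step 1: x' = x̄ + K·y = [211/653, -151/653]
step 1: P' = (I − K·H)·P̄ = [141/1306 -52/653; -52/653 1826/653]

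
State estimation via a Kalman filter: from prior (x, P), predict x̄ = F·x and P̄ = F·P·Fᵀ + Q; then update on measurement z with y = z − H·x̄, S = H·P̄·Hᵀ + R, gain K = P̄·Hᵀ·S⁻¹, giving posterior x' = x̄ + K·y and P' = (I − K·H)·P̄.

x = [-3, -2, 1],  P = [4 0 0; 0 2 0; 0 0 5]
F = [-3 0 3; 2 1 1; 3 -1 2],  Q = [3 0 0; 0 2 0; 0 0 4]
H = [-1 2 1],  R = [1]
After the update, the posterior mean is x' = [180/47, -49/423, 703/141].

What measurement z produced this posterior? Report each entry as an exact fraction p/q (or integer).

z = [1]

x̄ = F·x = [12, -7, -5]
P̄ = F·P·Fᵀ + Q = [84 -9 -6; -9 25 32; -6 32 62]
S = H·P̄·Hᵀ + R = [423]
K = P̄·Hᵀ·S⁻¹ = [-12/47; 91/423; 44/141]
x' − x̄ = [-384/47, 2912/423, 1408/141] = K·y
y = (KᵀK)⁻¹·Kᵀ·(x' − x̄) = [32]
z = y + H·x̄ = [32] + [-31] = [1]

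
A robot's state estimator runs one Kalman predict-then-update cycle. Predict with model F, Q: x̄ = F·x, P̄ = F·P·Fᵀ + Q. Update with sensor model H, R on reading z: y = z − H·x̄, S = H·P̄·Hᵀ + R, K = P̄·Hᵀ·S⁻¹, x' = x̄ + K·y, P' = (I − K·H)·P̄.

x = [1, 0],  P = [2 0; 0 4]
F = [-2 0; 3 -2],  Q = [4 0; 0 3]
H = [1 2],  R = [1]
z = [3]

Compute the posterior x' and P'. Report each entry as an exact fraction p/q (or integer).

x̄ = F·x = [-2, 3]
P̄ = F·P·Fᵀ + Q = [12 -12; -12 37]
y = z − H·x̄ = [-1]
S = H·P̄·Hᵀ + R = [113]
K = P̄·Hᵀ·S⁻¹ = [-12/113; 62/113]
x' = x̄ + K·y = [-214/113, 277/113]
P' = (I − K·H)·P̄ = [1212/113 -612/113; -612/113 337/113]

x' = [-214/113, 277/113]
P' = [1212/113 -612/113; -612/113 337/113]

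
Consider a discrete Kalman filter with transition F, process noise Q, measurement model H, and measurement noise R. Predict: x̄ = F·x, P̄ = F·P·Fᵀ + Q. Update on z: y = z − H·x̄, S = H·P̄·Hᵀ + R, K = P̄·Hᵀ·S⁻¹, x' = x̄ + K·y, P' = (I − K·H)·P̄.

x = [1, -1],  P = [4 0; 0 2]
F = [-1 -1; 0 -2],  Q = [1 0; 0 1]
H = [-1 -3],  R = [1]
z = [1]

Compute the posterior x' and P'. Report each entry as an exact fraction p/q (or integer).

x̄ = F·x = [0, 2]
P̄ = F·P·Fᵀ + Q = [7 4; 4 9]
y = z − H·x̄ = [7]
S = H·P̄·Hᵀ + R = [113]
K = P̄·Hᵀ·S⁻¹ = [-19/113; -31/113]
x' = x̄ + K·y = [-133/113, 9/113]
P' = (I − K·H)·P̄ = [430/113 -137/113; -137/113 56/113]

x' = [-133/113, 9/113]
P' = [430/113 -137/113; -137/113 56/113]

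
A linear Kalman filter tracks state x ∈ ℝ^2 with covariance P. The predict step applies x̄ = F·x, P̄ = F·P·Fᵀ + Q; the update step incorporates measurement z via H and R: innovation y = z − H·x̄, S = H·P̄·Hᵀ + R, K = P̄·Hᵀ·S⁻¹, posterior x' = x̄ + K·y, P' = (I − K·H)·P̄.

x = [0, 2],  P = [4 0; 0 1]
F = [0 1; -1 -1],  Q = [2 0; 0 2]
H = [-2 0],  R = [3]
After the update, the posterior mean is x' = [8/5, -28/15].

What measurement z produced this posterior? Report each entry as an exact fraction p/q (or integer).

x̄ = F·x = [2, -2]
P̄ = F·P·Fᵀ + Q = [3 -1; -1 7]
S = H·P̄·Hᵀ + R = [15]
K = P̄·Hᵀ·S⁻¹ = [-2/5; 2/15]
x' − x̄ = [-2/5, 2/15] = K·y
y = (KᵀK)⁻¹·Kᵀ·(x' − x̄) = [1]
z = y + H·x̄ = [1] + [-4] = [-3]

z = [-3]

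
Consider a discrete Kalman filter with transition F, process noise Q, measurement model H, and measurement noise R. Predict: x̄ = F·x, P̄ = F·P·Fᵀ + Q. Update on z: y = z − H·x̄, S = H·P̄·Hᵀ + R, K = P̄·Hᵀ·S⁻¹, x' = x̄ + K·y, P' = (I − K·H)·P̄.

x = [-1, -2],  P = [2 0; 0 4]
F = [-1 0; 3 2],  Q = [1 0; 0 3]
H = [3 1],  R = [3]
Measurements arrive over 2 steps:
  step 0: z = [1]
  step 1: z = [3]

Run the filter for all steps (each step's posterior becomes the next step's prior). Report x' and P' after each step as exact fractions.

step 0: x' = [46/31, -122/31], P' = [84/31 -243/31; -243/31 786/31]
step 1: x' = [313/1203, 2333/1203], P' = [286/401 -665/401; -665/401 2588/401]

step 0: x̄ = F·x = [1, -7]
step 0: P̄ = F·P·Fᵀ + Q = [3 -6; -6 37]
step 0: y = z − H·x̄ = [5]
step 0: S = H·P̄·Hᵀ + R = [31]
step 0: K = P̄·Hᵀ·S⁻¹ = [3/31; 19/31]
step 0: x' = x̄ + K·y = [46/31, -122/31]
step 0: P' = (I − K·H)·P̄ = [84/31 -243/31; -243/31 786/31]
step 1: x̄ = F·x = [-46/31, -106/31]
step 1: P̄ = F·P·Fᵀ + Q = [115/31 234/31; 234/31 1077/31]
step 1: y = z − H·x̄ = [337/31]
step 1: S = H·P̄·Hᵀ + R = [3609/31]
step 1: K = P̄·Hᵀ·S⁻¹ = [193/1203; 593/1203]
step 1: x' = x̄ + K·y = [313/1203, 2333/1203]
step 1: P' = (I − K·H)·P̄ = [286/401 -665/401; -665/401 2588/401]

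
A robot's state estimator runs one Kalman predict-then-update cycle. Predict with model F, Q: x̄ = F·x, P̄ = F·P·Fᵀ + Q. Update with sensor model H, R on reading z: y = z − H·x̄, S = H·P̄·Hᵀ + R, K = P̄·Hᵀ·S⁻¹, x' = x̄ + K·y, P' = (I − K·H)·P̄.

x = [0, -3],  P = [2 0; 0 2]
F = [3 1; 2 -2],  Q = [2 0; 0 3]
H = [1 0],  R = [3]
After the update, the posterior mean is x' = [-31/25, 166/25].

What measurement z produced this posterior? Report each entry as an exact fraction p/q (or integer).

z = [-1]

x̄ = F·x = [-3, 6]
P̄ = F·P·Fᵀ + Q = [22 8; 8 19]
S = H·P̄·Hᵀ + R = [25]
K = P̄·Hᵀ·S⁻¹ = [22/25; 8/25]
x' − x̄ = [44/25, 16/25] = K·y
y = (KᵀK)⁻¹·Kᵀ·(x' − x̄) = [2]
z = y + H·x̄ = [2] + [-3] = [-1]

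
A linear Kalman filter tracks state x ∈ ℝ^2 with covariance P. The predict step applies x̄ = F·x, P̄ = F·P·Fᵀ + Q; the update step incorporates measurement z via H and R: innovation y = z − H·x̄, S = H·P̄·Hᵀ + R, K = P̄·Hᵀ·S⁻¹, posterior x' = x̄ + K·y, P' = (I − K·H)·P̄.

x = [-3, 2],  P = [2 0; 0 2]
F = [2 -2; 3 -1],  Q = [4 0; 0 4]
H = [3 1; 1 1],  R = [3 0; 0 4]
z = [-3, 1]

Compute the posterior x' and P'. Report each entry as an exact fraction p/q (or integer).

x' = [-283/292, 27/146]
P' = [113/146 -99/73; -99/73 282/73]

x̄ = F·x = [-10, -11]
P̄ = F·P·Fᵀ + Q = [20 16; 16 24]
y = z − H·x̄ = [38, 22]
S = H·P̄·Hᵀ + R = [303 148; 148 80]
K = P̄·Hᵀ·S⁻¹ = [47/146 -85/584; -5/73 183/292]
x' = x̄ + K·y = [-283/292, 27/146]
P' = (I − K·H)·P̄ = [113/146 -99/73; -99/73 282/73]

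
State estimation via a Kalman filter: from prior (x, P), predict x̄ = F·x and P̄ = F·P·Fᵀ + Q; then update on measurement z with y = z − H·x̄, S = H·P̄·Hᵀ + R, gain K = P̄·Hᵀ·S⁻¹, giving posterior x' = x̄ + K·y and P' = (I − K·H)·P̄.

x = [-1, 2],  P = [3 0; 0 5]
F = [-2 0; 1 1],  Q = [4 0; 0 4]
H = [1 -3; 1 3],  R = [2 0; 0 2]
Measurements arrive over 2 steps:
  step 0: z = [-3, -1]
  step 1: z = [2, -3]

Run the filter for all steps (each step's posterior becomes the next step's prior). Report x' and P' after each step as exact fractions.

step 0: x̄ = F·x = [2, 1]
step 0: P̄ = F·P·Fᵀ + Q = [16 -6; -6 12]
step 0: y = z − H·x̄ = [-2, -6]
step 0: S = H·P̄·Hᵀ + R = [162 -92; -92 90]
step 0: K = P̄·Hᵀ·S⁻¹ = [719/1529 701/1529; -255/1529 249/1529]
step 0: x' = x̄ + K·y = [-2586/1529, 545/1529]
step 0: P' = (I − K·H)·P̄ = [1420/1529 -6/1529; -6/1529 168/1529]
step 1: x̄ = F·x = [5172/1529, -2041/1529]
step 1: P̄ = F·P·Fᵀ + Q = [11796/1529 -2828/1529; -2828/1529 7692/1529]
step 1: y = z − H·x̄ = [-8237/1529, -3636/1529]
step 1: S = H·P̄·Hᵀ + R = [101050/1529 -57432/1529; -57432/1529 67114/1529]
step 1: K = P̄·Hᵀ·S⁻¹ = [253644/569561 245160/569561; -94120/569561 91292/569561]
step 1: x' = x̄ + K·y = [-22824/569561, -470337/569561]
step 1: P' = (I − K·H)·P̄ = [498804/569561 -2828/569561; -2828/569561 61804/569561]

step 0: x' = [-2586/1529, 545/1529], P' = [1420/1529 -6/1529; -6/1529 168/1529]
step 1: x' = [-22824/569561, -470337/569561], P' = [498804/569561 -2828/569561; -2828/569561 61804/569561]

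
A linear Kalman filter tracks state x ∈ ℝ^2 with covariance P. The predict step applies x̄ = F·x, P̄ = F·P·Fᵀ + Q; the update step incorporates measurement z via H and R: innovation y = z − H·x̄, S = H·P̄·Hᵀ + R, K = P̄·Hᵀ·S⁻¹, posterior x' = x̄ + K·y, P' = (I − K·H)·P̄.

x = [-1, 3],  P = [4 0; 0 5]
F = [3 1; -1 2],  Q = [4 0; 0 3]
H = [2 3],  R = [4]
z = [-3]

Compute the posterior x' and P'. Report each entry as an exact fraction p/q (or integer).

x̄ = F·x = [0, 7]
P̄ = F·P·Fᵀ + Q = [45 -2; -2 27]
y = z − H·x̄ = [-24]
S = H·P̄·Hᵀ + R = [403]
K = P̄·Hᵀ·S⁻¹ = [84/403; 77/403]
x' = x̄ + K·y = [-2016/403, 973/403]
P' = (I − K·H)·P̄ = [11079/403 -7274/403; -7274/403 4952/403]

x' = [-2016/403, 973/403]
P' = [11079/403 -7274/403; -7274/403 4952/403]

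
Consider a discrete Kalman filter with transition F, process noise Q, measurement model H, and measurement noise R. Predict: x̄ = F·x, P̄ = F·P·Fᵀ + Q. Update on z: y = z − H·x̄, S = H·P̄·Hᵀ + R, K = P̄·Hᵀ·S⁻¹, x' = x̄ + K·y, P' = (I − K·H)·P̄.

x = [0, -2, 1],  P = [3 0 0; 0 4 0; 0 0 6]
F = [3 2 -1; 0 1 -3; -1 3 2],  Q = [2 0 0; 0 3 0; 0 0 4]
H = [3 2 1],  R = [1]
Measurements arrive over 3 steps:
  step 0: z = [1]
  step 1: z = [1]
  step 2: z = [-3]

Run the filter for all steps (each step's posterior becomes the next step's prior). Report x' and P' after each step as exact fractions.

step 0: x' = [81/67, 17/67, -212/67], P' = [7991/1005 -10478/1005 -2809/1005; -10478/1005 30329/1005 -29048/1005; -2809/1005 -29048/1005 66551/1005]
step 1: x' = [21435405/10421279, 4674369/10421279, -63199894/10421279], P' = [162510134/10421279 82394498/10421279 -650694250/10421279; 82394498/10421279 95090613/10421279 -434481988/10421279; -650694250/10421279 -434481988/10421279 2820826092/10421279]
step 2: x' = [76044254227/157390624911, -207455343020/157390624911, -95015223059/52463541637], P' = [638084704976/157390624911 127857539756/157390624911 -713394721418/52463541637; 127857539756/157390624911 1504694631637/314781249822 -1227511177319/104927083274; -713394721418/52463541637 -1227511177319/104927083274 6718076919053/104927083274]

step 0: x̄ = F·x = [-5, -5, -4]
step 0: P̄ = F·P·Fᵀ + Q = [51 26 3; 26 61 -24; 3 -24 67]
step 0: y = z − H·x̄ = [30]
step 0: S = H·P̄·Hᵀ + R = [1005]
step 0: K = P̄·Hᵀ·S⁻¹ = [208/1005; 176/1005; 28/1005]
step 0: x' = x̄ + K·y = [81/67, 17/67, -212/67]
step 0: P' = (I − K·H)·P̄ = [7991/1005 -10478/1005 -2809/1005; -10478/1005 30329/1005 -29048/1005; -2809/1005 -29048/1005 66551/1005]
step 1: x̄ = F·x = [489/67, 653/67, -454/67]
step 1: P̄ = F·P·Fᵀ + Q = [89702/335 152498/335 -32386/335; 152498/335 806591/1005 -102932/1005; -32386/335 -102932/1005 276704/1005]
step 1: y = z − H·x̄ = [-2252/67]
step 1: S = H·P̄·Hᵀ + R = [10421279/1005]
step 1: K = P̄·Hᵀ·S⁻¹ = [1625148/10421279; 2882732/10421279; -220634/10421279]
step 1: x' = x̄ + K·y = [21435405/10421279, 4674369/10421279, -63199894/10421279]
step 1: P' = (I − K·H)·P̄ = [162510134/10421279 82394498/10421279 -650694250/10421279; 82394498/10421279 95090613/10421279 -434481988/10421279; -650694250/10421279 -434481988/10421279 2820826092/10421279]
step 2: x̄ = F·x = [136854847/10421279, 194274051/10421279, -133812086/10421279]
step 2: P̄ = F·P·Fᵀ + Q = [11315449736/10421279 17797465162/10421279 -9971219160/10421279; 17797465162/10421279 28120681206/10421279 -15632788045/10421279; -9971219160/10421279 -15632788045/10421279 9237941291/10421279]
step 2: y = z − H·x̄ = [-696564394/10421279]
step 2: S = H·P̄·Hᵀ + R = [314781249822/10421279]
step 2: K = P̄·Hᵀ·S⁻¹ = [29785030186/157390624911; 94000969853/314781249822; -17313764093/104927083274]
step 2: x' = x̄ + K·y = [76044254227/157390624911, -207455343020/157390624911, -95015223059/52463541637]
step 2: P' = (I − K·H)·P̄ = [638084704976/157390624911 127857539756/157390624911 -713394721418/52463541637; 127857539756/157390624911 1504694631637/314781249822 -1227511177319/104927083274; -713394721418/52463541637 -1227511177319/104927083274 6718076919053/104927083274]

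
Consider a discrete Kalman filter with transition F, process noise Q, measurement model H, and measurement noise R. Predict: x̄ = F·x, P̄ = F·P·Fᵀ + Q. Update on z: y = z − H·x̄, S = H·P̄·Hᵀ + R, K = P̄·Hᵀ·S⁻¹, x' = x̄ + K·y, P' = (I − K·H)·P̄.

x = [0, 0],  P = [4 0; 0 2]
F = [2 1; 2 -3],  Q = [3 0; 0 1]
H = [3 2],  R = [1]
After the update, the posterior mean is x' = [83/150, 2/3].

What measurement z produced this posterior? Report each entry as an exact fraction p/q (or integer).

z = [3]

x̄ = F·x = [0, 0]
P̄ = F·P·Fᵀ + Q = [21 10; 10 35]
S = H·P̄·Hᵀ + R = [450]
K = P̄·Hᵀ·S⁻¹ = [83/450; 2/9]
x' − x̄ = [83/150, 2/3] = K·y
y = (KᵀK)⁻¹·Kᵀ·(x' − x̄) = [3]
z = y + H·x̄ = [3] + [0] = [3]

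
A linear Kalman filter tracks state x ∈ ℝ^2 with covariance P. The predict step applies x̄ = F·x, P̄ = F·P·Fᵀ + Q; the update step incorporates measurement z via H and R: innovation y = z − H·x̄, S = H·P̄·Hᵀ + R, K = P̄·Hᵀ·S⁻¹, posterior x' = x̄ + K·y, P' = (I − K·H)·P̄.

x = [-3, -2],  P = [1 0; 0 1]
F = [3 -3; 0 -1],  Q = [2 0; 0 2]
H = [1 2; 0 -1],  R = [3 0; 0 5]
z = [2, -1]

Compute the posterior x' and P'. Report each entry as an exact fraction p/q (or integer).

x' = [-611/295, 115/59]
P' = [1473/295 -93/59; -93/59 60/59]

x̄ = F·x = [-3, 2]
P̄ = F·P·Fᵀ + Q = [20 3; 3 3]
y = z − H·x̄ = [1, 1]
S = H·P̄·Hᵀ + R = [47 -9; -9 8]
K = P̄·Hᵀ·S⁻¹ = [181/295 93/295; 9/59 -12/59]
x' = x̄ + K·y = [-611/295, 115/59]
P' = (I − K·H)·P̄ = [1473/295 -93/59; -93/59 60/59]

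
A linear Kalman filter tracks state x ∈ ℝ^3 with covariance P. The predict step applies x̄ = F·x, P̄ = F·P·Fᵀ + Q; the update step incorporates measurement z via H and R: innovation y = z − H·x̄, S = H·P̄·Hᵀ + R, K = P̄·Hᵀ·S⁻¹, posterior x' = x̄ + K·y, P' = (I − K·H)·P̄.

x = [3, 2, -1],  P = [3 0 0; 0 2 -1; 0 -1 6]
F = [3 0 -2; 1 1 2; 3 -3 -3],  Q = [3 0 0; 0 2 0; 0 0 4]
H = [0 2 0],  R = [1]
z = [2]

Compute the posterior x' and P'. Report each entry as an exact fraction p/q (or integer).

x̄ = F·x = [11, 3, 6]
P̄ = F·P·Fᵀ + Q = [54 -13 57; -13 27 -24; 57 -24 85]
y = z − H·x̄ = [-4]
S = H·P̄·Hᵀ + R = [109]
K = P̄·Hᵀ·S⁻¹ = [-26/109; 54/109; -48/109]
x' = x̄ + K·y = [1303/109, 111/109, 846/109]
P' = (I − K·H)·P̄ = [5210/109 -13/109 4965/109; -13/109 27/109 -24/109; 4965/109 -24/109 6961/109]

x' = [1303/109, 111/109, 846/109]
P' = [5210/109 -13/109 4965/109; -13/109 27/109 -24/109; 4965/109 -24/109 6961/109]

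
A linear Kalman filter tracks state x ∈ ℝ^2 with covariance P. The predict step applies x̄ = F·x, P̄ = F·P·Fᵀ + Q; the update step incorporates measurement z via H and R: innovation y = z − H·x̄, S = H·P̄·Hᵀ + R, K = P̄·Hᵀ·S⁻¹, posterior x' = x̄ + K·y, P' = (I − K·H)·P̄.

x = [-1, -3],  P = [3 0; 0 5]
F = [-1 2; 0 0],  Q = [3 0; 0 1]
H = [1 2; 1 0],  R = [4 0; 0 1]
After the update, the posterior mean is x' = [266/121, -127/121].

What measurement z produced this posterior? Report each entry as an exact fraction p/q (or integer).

x̄ = F·x = [-5, 0]
P̄ = F·P·Fᵀ + Q = [26 0; 0 1]
S = H·P̄·Hᵀ + R = [34 26; 26 27]
K = P̄·Hᵀ·S⁻¹ = [13/121 104/121; 27/121 -26/121]
x' − x̄ = [871/121, -127/121] = K·y
y = (KᵀK)⁻¹·Kᵀ·(x' − x̄) = [3, 8]
z = y + H·x̄ = [3, 8] + [-5, -5] = [-2, 3]

z = [-2, 3]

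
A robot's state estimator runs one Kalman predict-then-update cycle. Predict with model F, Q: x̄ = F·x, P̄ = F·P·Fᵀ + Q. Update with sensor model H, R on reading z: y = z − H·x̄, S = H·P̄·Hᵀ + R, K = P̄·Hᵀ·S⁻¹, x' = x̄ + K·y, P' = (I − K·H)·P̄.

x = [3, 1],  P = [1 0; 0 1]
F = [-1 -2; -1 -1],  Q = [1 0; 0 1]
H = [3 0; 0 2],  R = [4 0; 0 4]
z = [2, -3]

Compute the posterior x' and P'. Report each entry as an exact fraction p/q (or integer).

x̄ = F·x = [-5, -4]
P̄ = F·P·Fᵀ + Q = [6 3; 3 3]
y = z − H·x̄ = [17, 5]
S = H·P̄·Hᵀ + R = [58 18; 18 16]
K = P̄·Hᵀ·S⁻¹ = [45/151 6/151; 9/151 93/302]
x' = x̄ + K·y = [40/151, -437/302]
P' = (I − K·H)·P̄ = [60/151 12/151; 12/151 93/151]

x' = [40/151, -437/302]
P' = [60/151 12/151; 12/151 93/151]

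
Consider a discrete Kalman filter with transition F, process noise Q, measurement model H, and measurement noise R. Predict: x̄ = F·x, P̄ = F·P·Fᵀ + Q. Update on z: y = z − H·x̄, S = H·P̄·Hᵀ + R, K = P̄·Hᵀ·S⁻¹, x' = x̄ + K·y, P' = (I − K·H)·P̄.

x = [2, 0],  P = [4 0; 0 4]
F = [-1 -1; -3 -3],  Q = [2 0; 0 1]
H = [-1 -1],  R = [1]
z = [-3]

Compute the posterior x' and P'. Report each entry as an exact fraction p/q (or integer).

x̄ = F·x = [-2, -6]
P̄ = F·P·Fᵀ + Q = [10 24; 24 73]
y = z − H·x̄ = [-11]
S = H·P̄·Hᵀ + R = [132]
K = P̄·Hᵀ·S⁻¹ = [-17/66; -97/132]
x' = x̄ + K·y = [5/6, 25/12]
P' = (I − K·H)·P̄ = [41/33 -65/66; -65/66 227/132]

x' = [5/6, 25/12]
P' = [41/33 -65/66; -65/66 227/132]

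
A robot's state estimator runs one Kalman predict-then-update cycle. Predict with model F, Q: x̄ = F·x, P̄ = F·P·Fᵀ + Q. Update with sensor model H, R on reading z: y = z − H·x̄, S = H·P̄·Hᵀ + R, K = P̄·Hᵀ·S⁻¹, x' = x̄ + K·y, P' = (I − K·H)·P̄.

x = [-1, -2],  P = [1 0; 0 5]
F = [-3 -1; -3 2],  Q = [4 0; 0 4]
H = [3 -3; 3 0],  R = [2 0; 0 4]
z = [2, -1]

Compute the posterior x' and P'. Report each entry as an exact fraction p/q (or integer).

x̄ = F·x = [5, -1]
P̄ = F·P·Fᵀ + Q = [18 -1; -1 33]
y = z − H·x̄ = [-16, -16]
S = H·P̄·Hᵀ + R = [479 171; 171 166]
K = P̄·Hᵀ·S⁻¹ = [228/50273 16119/50273; -16419/50273 16005/50273]
x' = x̄ + K·y = [-10187/50273, -43649/50273]
P' = (I − K·H)·P̄ = [21492/50273 21340/50273; 21340/50273 32286/50273]

x' = [-10187/50273, -43649/50273]
P' = [21492/50273 21340/50273; 21340/50273 32286/50273]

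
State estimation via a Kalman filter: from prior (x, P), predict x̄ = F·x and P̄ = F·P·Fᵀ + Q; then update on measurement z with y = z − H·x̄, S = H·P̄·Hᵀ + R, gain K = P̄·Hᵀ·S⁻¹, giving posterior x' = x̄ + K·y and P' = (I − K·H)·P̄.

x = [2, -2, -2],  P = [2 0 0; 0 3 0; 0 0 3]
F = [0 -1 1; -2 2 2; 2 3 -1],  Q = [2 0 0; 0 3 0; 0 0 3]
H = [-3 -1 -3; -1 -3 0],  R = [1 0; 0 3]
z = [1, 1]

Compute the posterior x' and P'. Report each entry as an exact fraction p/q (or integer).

x̄ = F·x = [0, -12, 0]
P̄ = F·P·Fᵀ + Q = [8 0 -12; 0 35 4; -12 4 41]
y = z − H·x̄ = [-11, -35]
S = H·P̄·Hᵀ + R = [285 129; 129 326]
K = P̄·Hᵀ·S⁻¹ = [1648/25423 -1276/25423; -1777/76269 -7954/25423; -29666/76269 3913/25423]
x' = x̄ + K·y = [26532/25423, -60511/76269, -84539/76269]
P' = (I − K·H)·P̄ = [173400/25423 -56524/25423 -155108/25423; -56524/25423 80386/76269 143369/76269; -155108/25423 143369/76269 427423/76269]

x' = [26532/25423, -60511/76269, -84539/76269]
P' = [173400/25423 -56524/25423 -155108/25423; -56524/25423 80386/76269 143369/76269; -155108/25423 143369/76269 427423/76269]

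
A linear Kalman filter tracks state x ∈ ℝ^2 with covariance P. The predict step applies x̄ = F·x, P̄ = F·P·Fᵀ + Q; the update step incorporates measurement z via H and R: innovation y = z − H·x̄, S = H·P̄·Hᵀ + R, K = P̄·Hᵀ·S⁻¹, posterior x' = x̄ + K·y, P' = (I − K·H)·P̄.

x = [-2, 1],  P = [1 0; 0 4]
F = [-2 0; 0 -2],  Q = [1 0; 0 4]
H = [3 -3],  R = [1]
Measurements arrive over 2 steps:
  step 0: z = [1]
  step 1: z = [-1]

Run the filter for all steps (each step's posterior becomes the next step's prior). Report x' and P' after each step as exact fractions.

step 0: x̄ = F·x = [4, -2]
step 0: P̄ = F·P·Fᵀ + Q = [5 0; 0 20]
step 0: y = z − H·x̄ = [-17]
step 0: S = H·P̄·Hᵀ + R = [226]
step 0: K = P̄·Hᵀ·S⁻¹ = [15/226; -30/113]
step 0: x' = x̄ + K·y = [649/226, 284/113]
step 0: P' = (I − K·H)·P̄ = [905/226 450/113; 450/113 460/113]
step 1: x̄ = F·x = [-649/113, -568/113]
step 1: P̄ = F·P·Fᵀ + Q = [1923/113 1800/113; 1800/113 2292/113]
step 1: y = z − H·x̄ = [130/113]
step 1: S = H·P̄·Hᵀ + R = [5648/113]
step 1: K = P̄·Hᵀ·S⁻¹ = [369/5648; -369/1412]
step 1: x' = x̄ + K·y = [-16007/2824, -3761/706]
step 1: P' = (I − K·H)·P̄ = [94911/5648 23697/1412; 23697/1412 5955/353]

step 0: x' = [649/226, 284/113], P' = [905/226 450/113; 450/113 460/113]
step 1: x' = [-16007/2824, -3761/706], P' = [94911/5648 23697/1412; 23697/1412 5955/353]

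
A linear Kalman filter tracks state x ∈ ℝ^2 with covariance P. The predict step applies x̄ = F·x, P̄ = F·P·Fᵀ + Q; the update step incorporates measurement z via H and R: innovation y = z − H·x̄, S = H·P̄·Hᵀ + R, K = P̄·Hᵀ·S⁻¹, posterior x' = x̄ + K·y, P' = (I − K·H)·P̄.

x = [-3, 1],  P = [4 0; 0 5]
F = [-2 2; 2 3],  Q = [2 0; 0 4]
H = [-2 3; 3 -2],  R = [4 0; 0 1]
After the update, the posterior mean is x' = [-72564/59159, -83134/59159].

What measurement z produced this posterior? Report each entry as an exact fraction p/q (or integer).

z = [-2, -1]

x̄ = F·x = [8, -3]
P̄ = F·P·Fᵀ + Q = [38 14; 14 65]
S = H·P̄·Hᵀ + R = [573 -436; -436 435]
K = P̄·Hᵀ·S⁻¹ = [22706/59159 34454/59159; 34277/59159 22388/59159]
x' − x̄ = [-545836/59159, 94343/59159] = K·y
y = (KᵀK)⁻¹·Kᵀ·(x' − x̄) = [23, -31]
z = y + H·x̄ = [23, -31] + [-25, 30] = [-2, -1]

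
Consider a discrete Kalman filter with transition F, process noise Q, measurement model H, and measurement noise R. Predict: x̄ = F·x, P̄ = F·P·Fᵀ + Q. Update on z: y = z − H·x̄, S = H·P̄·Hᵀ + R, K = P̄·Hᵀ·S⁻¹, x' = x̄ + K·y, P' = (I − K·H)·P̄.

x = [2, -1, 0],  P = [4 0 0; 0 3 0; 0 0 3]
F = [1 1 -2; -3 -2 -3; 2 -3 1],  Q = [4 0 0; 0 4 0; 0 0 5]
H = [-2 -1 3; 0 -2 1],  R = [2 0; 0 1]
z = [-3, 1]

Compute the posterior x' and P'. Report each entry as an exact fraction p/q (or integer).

x̄ = F·x = [1, -4, 7]
P̄ = F·P·Fᵀ + Q = [23 0 -7; 0 79 -15; -7 -15 51]
y = z − H·x̄ = [-26, -14]
S = H·P̄·Hᵀ + R = [806 430; 430 428]
K = P̄·Hᵀ·S⁻¹ = [-12833/80034 5792/40017; 3553/26678 -14353/26678; 21533/80034 -6487/80034]
x' = x̄ + K·y = [125758/40017, 926/13339, 45599/40017]
P' = (I − K·H)·P̄ = [1062059/80034 68790/13339 418532/40017; 68790/13339 65065/26678 115777/26678; 418532/40017 115777/26678 688175/80034]

x' = [125758/40017, 926/13339, 45599/40017]
P' = [1062059/80034 68790/13339 418532/40017; 68790/13339 65065/26678 115777/26678; 418532/40017 115777/26678 688175/80034]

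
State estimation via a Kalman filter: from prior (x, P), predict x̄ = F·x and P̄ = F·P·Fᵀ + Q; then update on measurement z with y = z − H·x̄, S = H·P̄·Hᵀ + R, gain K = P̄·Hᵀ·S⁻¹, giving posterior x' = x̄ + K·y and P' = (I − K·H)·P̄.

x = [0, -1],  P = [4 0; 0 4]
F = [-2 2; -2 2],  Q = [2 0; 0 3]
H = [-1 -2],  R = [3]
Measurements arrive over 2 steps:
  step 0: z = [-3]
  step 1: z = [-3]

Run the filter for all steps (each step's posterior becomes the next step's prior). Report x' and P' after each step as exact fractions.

step 0: x̄ = F·x = [-2, -2]
step 0: P̄ = F·P·Fᵀ + Q = [34 32; 32 35]
step 0: y = z − H·x̄ = [-9]
step 0: S = H·P̄·Hᵀ + R = [305]
step 0: K = P̄·Hᵀ·S⁻¹ = [-98/305; -102/305]
step 0: x' = x̄ + K·y = [272/305, 308/305]
step 0: P' = (I − K·H)·P̄ = [766/305 -236/305; -236/305 271/305]
step 1: x̄ = F·x = [72/305, 72/305]
step 1: P̄ = F·P·Fᵀ + Q = [6646/305 6036/305; 6036/305 6951/305]
step 1: y = z − H·x̄ = [-699/305]
step 1: S = H·P̄·Hᵀ + R = [59509/305]
step 1: K = P̄·Hᵀ·S⁻¹ = [-18718/59509; -19938/59509]
step 1: x' = x̄ + K·y = [56946/59509, 59742/59509]
step 1: P' = (I − K·H)·P̄ = [147978/59509 -45912/59509; -45912/59509 52863/59509]

step 0: x' = [272/305, 308/305], P' = [766/305 -236/305; -236/305 271/305]
step 1: x' = [56946/59509, 59742/59509], P' = [147978/59509 -45912/59509; -45912/59509 52863/59509]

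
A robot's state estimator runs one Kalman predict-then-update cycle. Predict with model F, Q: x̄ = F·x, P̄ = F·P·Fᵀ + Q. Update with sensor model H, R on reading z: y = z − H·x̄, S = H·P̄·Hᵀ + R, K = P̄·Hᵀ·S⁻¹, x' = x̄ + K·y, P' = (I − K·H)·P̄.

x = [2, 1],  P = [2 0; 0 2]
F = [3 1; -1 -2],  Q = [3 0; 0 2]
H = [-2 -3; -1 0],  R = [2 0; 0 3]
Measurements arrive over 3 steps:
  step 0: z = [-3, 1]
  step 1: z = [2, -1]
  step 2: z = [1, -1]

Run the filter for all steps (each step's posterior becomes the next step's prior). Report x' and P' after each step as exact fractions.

step 0: x' = [5/67, 60/67], P' = [2445/938 -807/469; -807/469 634/469]
step 1: x' = [999535/808642, -612902/404321], P' = [1426521/808642 -438420/404321; -438420/404321 353134/404321]
step 2: x' = [16327931/256937672, -7301349/32117209], P' = [902088903/513875344 -34742409/32117209; -34742409/32117209 28037462/32117209]

step 0: x̄ = F·x = [7, -4]
step 0: P̄ = F·P·Fᵀ + Q = [23 -10; -10 12]
step 0: y = z − H·x̄ = [-1, 8]
step 0: S = H·P̄·Hᵀ + R = [82 16; 16 26]
step 0: K = P̄·Hᵀ·S⁻¹ = [-12/469 -815/938; -144/469 269/469]
step 0: x' = x̄ + K·y = [5/67, 60/67]
step 0: P' = (I − K·H)·P̄ = [2445/938 -807/469; -807/469 634/469]
step 1: x̄ = F·x = [75/67, -125/67]
step 1: P̄ = F·P·Fᵀ + Q = [16403/938 1427/938; 1427/938 2937/938]
step 1: y = z − H·x̄ = [-91/67, 8/67]
step 1: S = H·P̄·Hᵀ + R = [111045/938 37087/938; 37087/938 19217/938]
step 1: K = P̄·Hᵀ·S⁻¹ = [-111261/808642 -475507/808642; -91281/404321 146140/404321]
step 1: x' = x̄ + K·y = [999535/808642, -612902/404321]
step 1: P' = (I − K·H)·P̄ = [1426521/808642 -438420/404321; -438420/404321 353134/404321]
step 2: x̄ = F·x = [1772801/808642, 1452073/808642]
step 2: P̄ = F·P·Fᵀ + Q = [10709843/808642 445781/808642; 445781/808642 2361517/808642]
step 2: y = z − H·x̄ = [8710463/808642, 964159/808642]
step 2: S = H·P̄·Hᵀ + R = [71059681/808642 22757029/808642; 22757029/808642 13135769/808642]
step 2: K = P̄·Hᵀ·S⁻¹ = [-68271087/513875344 -300696301/513875344; -7313784/32117209 11580803/32117209]
step 2: x' = x̄ + K·y = [16327931/256937672, -7301349/32117209]
step 2: P' = (I − K·H)·P̄ = [902088903/513875344 -34742409/32117209; -34742409/32117209 28037462/32117209]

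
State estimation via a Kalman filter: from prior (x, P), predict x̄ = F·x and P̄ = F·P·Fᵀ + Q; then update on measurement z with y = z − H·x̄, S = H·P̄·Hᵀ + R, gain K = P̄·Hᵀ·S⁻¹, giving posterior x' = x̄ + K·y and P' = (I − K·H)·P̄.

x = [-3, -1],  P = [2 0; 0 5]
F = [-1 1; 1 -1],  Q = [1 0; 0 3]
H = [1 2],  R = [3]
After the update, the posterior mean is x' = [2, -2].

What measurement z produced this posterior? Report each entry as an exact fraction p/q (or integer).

x̄ = F·x = [2, -2]
P̄ = F·P·Fᵀ + Q = [8 -7; -7 10]
S = H·P̄·Hᵀ + R = [23]
K = P̄·Hᵀ·S⁻¹ = [-6/23; 13/23]
x' − x̄ = [0, 0] = K·y
y = (KᵀK)⁻¹·Kᵀ·(x' − x̄) = [0]
z = y + H·x̄ = [0] + [-2] = [-2]

z = [-2]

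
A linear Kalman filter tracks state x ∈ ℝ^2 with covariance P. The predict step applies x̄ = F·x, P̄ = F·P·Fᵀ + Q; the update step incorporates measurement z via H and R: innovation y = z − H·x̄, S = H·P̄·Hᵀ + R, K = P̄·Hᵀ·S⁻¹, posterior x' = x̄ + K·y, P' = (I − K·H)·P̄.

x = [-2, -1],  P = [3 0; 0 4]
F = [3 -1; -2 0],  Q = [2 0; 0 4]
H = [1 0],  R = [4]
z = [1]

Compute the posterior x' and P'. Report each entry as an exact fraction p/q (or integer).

x' = [13/37, 40/37]
P' = [132/37 -72/37; -72/37 268/37]

x̄ = F·x = [-5, 4]
P̄ = F·P·Fᵀ + Q = [33 -18; -18 16]
y = z − H·x̄ = [6]
S = H·P̄·Hᵀ + R = [37]
K = P̄·Hᵀ·S⁻¹ = [33/37; -18/37]
x' = x̄ + K·y = [13/37, 40/37]
P' = (I − K·H)·P̄ = [132/37 -72/37; -72/37 268/37]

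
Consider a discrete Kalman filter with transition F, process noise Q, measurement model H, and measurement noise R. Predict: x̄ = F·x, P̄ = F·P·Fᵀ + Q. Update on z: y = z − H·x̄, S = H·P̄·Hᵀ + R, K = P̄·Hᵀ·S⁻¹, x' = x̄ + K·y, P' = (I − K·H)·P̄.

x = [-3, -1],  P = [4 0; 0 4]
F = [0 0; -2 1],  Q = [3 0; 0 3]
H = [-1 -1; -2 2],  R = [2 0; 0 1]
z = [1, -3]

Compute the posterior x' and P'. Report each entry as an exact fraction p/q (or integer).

x' = [207/670, -767/670]
P' = [627/1340 483/1340; 483/1340 667/1340]

x̄ = F·x = [0, 5]
P̄ = F·P·Fᵀ + Q = [3 0; 0 23]
y = z − H·x̄ = [6, -13]
S = H·P̄·Hᵀ + R = [28 -40; -40 105]
K = P̄·Hᵀ·S⁻¹ = [-111/268 -72/335; -115/268 92/335]
x' = x̄ + K·y = [207/670, -767/670]
P' = (I − K·H)·P̄ = [627/1340 483/1340; 483/1340 667/1340]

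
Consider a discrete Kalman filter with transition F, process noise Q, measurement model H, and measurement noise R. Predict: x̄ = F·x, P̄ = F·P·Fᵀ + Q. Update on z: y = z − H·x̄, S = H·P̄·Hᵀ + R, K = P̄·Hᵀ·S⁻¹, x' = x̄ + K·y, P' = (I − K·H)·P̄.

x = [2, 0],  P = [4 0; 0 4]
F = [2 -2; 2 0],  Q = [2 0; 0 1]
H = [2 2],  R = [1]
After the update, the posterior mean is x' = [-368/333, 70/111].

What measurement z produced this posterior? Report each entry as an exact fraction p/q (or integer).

x̄ = F·x = [4, 4]
P̄ = F·P·Fᵀ + Q = [34 16; 16 17]
S = H·P̄·Hᵀ + R = [333]
K = P̄·Hᵀ·S⁻¹ = [100/333; 22/111]
x' − x̄ = [-1700/333, -374/111] = K·y
y = (KᵀK)⁻¹·Kᵀ·(x' − x̄) = [-17]
z = y + H·x̄ = [-17] + [16] = [-1]

z = [-1]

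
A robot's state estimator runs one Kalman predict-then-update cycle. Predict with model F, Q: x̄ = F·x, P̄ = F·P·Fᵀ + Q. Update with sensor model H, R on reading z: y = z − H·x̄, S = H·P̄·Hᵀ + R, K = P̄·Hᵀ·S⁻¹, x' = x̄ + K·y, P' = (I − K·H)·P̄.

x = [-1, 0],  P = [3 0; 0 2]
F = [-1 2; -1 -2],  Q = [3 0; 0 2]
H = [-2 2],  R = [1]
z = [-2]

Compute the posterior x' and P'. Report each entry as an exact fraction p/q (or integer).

x̄ = F·x = [1, 1]
P̄ = F·P·Fᵀ + Q = [14 -5; -5 13]
y = z − H·x̄ = [-2]
S = H·P̄·Hᵀ + R = [149]
K = P̄·Hᵀ·S⁻¹ = [-38/149; 36/149]
x' = x̄ + K·y = [225/149, 77/149]
P' = (I − K·H)·P̄ = [642/149 623/149; 623/149 641/149]

x' = [225/149, 77/149]
P' = [642/149 623/149; 623/149 641/149]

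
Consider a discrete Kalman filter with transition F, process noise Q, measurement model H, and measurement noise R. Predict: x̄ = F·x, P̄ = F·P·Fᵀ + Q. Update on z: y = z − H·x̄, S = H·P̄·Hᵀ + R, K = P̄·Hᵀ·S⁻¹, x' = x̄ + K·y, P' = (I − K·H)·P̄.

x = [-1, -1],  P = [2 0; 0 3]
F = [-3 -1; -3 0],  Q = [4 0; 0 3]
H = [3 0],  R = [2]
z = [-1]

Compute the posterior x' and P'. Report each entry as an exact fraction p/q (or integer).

x' = [-67/227, -21/227]
P' = [50/227 36/227; 36/227 1851/227]

x̄ = F·x = [4, 3]
P̄ = F·P·Fᵀ + Q = [25 18; 18 21]
y = z − H·x̄ = [-13]
S = H·P̄·Hᵀ + R = [227]
K = P̄·Hᵀ·S⁻¹ = [75/227; 54/227]
x' = x̄ + K·y = [-67/227, -21/227]
P' = (I − K·H)·P̄ = [50/227 36/227; 36/227 1851/227]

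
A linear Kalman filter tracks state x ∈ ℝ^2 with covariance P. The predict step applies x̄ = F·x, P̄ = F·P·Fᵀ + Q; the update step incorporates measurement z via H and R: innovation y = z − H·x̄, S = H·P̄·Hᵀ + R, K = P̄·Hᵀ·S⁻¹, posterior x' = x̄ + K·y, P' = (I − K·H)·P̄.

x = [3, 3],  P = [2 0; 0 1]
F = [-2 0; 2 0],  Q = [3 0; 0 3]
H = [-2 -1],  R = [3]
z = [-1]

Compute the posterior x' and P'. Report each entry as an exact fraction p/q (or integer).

x̄ = F·x = [-6, 6]
P̄ = F·P·Fᵀ + Q = [11 -8; -8 11]
y = z − H·x̄ = [-7]
S = H·P̄·Hᵀ + R = [26]
K = P̄·Hᵀ·S⁻¹ = [-7/13; 5/26]
x' = x̄ + K·y = [-29/13, 121/26]
P' = (I − K·H)·P̄ = [45/13 -69/13; -69/13 261/26]

x' = [-29/13, 121/26]
P' = [45/13 -69/13; -69/13 261/26]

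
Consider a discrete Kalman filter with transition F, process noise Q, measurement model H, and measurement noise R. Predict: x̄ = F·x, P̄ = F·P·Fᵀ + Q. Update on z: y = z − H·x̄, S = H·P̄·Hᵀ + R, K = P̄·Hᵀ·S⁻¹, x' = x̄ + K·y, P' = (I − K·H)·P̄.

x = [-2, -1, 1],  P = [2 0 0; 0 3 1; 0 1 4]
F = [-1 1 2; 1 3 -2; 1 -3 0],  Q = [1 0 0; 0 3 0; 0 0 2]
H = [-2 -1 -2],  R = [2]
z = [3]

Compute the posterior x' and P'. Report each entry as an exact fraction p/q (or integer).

x̄ = F·x = [3, -7, 1]
P̄ = F·P·Fᵀ + Q = [26 -5 -17; -5 36 -19; -17 -19 31]
y = z − H·x̄ = [4]
S = H·P̄·Hᵀ + R = [34]
K = P̄·Hᵀ·S⁻¹ = [-13/34; 6/17; -9/34]
x' = x̄ + K·y = [25/17, -95/17, -1/17]
P' = (I − K·H)·P̄ = [715/34 -7/17 -695/34; -7/17 540/17 -269/17; -695/34 -269/17 973/34]

x' = [25/17, -95/17, -1/17]
P' = [715/34 -7/17 -695/34; -7/17 540/17 -269/17; -695/34 -269/17 973/34]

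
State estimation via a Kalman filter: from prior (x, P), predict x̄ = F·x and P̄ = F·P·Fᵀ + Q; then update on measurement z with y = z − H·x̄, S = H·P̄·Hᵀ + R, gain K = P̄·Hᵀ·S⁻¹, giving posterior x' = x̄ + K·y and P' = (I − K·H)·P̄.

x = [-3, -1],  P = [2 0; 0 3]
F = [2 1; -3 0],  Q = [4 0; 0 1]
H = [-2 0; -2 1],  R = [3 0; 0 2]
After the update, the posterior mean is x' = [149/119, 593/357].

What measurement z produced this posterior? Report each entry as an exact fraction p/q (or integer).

x̄ = F·x = [-7, 9]
P̄ = F·P·Fᵀ + Q = [15 -12; -12 19]
S = H·P̄·Hᵀ + R = [63 84; 84 129]
K = P̄·Hᵀ·S⁻¹ = [-38/119 -2/17; -172/357 11/17]
x' − x̄ = [982/119, -2620/357] = K·y
y = (KᵀK)⁻¹·Kᵀ·(x' − x̄) = [-17, -24]
z = y + H·x̄ = [-17, -24] + [14, 23] = [-3, -1]

z = [-3, -1]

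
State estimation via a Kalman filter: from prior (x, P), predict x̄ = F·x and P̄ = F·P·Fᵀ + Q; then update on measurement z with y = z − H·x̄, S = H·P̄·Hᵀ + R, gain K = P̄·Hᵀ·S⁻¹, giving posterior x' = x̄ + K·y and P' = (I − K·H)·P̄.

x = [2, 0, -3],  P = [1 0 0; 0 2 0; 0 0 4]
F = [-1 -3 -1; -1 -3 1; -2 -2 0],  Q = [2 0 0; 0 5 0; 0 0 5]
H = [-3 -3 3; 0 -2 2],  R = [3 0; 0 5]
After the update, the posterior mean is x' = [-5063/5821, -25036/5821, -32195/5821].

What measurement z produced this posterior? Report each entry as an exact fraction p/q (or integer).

z = [-1, -3]

x̄ = F·x = [1, -5, -4]
P̄ = F·P·Fᵀ + Q = [25 15 14; 15 28 14; 14 14 17]
S = H·P̄·Hᵀ + R = [399 108; 108 73]
K = P̄·Hᵀ·S⁻¹ = [-1826/5821 2542/5821; -1109/5821 -592/5821; -1019/5821 1986/5821]
x' − x̄ = [-10884/5821, 4069/5821, -8911/5821] = K·y
y = (KᵀK)⁻¹·Kᵀ·(x' − x̄) = [-1, -5]
z = y + H·x̄ = [-1, -5] + [0, 2] = [-1, -3]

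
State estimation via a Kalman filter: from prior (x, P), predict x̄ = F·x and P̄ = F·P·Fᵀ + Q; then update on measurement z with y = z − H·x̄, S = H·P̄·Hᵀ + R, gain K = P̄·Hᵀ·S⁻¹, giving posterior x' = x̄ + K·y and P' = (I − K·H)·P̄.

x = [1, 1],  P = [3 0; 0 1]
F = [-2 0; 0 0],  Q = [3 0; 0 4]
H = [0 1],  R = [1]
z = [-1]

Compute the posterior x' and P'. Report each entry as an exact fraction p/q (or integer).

x' = [-2, -4/5]
P' = [15 0; 0 4/5]

x̄ = F·x = [-2, 0]
P̄ = F·P·Fᵀ + Q = [15 0; 0 4]
y = z − H·x̄ = [-1]
S = H·P̄·Hᵀ + R = [5]
K = P̄·Hᵀ·S⁻¹ = [0; 4/5]
x' = x̄ + K·y = [-2, -4/5]
P' = (I − K·H)·P̄ = [15 0; 0 4/5]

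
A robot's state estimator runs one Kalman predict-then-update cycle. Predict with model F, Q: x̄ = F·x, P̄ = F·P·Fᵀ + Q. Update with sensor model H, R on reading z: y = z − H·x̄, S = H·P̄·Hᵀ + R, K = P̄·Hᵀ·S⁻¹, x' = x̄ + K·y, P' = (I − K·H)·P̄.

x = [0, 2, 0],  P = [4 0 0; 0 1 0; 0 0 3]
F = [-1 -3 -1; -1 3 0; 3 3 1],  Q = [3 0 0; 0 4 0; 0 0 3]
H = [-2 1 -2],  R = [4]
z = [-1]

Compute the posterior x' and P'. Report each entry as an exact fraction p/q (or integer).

x' = [-881/141, 205/47, 415/47]
P' = [2654/141 -290/47 -1033/47; -290/47 436/47 486/47; -1033/47 486/47 1314/47]

x̄ = F·x = [-6, 6, 6]
P̄ = F·P·Fᵀ + Q = [19 -5 -24; -5 17 -3; -24 -3 51]
y = z − H·x̄ = [-7]
S = H·P̄·Hᵀ + R = [141]
K = P̄·Hᵀ·S⁻¹ = [5/141; 11/47; -19/47]
x' = x̄ + K·y = [-881/141, 205/47, 415/47]
P' = (I − K·H)·P̄ = [2654/141 -290/47 -1033/47; -290/47 436/47 486/47; -1033/47 486/47 1314/47]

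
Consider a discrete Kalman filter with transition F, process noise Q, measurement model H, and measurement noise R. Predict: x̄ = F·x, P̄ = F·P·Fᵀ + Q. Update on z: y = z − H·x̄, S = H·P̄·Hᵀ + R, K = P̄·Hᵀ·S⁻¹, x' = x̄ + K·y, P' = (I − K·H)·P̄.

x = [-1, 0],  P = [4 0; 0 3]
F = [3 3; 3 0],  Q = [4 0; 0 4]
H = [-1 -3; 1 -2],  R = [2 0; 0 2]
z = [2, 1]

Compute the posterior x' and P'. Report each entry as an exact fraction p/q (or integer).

x̄ = F·x = [-3, -3]
P̄ = F·P·Fᵀ + Q = [67 36; 36 40]
y = z − H·x̄ = [-10, -2]
S = H·P̄·Hᵀ + R = [645 137; 137 85]
K = P̄·Hᵀ·S⁻¹ = [-7095/18028 10375/18028; -904/4507 -876/4507]
x' = x̄ + K·y = [-971/4507, -2729/4507]
P' = (I − K·H)·P̄ = [9063/9014 -328/4507; -328/4507 712/4507]

x' = [-971/4507, -2729/4507]
P' = [9063/9014 -328/4507; -328/4507 712/4507]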